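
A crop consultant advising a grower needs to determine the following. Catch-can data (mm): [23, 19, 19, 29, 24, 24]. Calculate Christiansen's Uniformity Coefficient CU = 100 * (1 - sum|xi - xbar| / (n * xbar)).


xbar = 138 / 6 = 23
sum|xi - xbar| = 16
CU = 100 * (1 - 16 / (6 * 23))
   = 100 * (1 - 0.1159)
   = 88.41%


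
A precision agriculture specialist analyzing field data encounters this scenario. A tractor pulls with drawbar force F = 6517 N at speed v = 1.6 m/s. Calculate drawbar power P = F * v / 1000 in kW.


P = F * v / 1000
  = 6517 * 1.6 / 1000
  = 10427.20 / 1000
  = 10.43 kW


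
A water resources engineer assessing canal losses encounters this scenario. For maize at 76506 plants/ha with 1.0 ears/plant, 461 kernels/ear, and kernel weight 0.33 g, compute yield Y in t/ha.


Y = density * ears * kernels * kw
  = 76506 * 1.0 * 461 * 0.33 g/ha
  = 11638857.78 g/ha
  = 11638.86 kg/ha = 11.64 t/ha


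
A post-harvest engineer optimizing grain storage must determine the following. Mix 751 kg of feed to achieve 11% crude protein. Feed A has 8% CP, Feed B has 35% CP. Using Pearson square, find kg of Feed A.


parts_A = CP_b - target = 35 - 11 = 24
parts_B = target - CP_a = 11 - 8 = 3
total_parts = 24 + 3 = 27
Feed A = 751 * 24 / 27 = 667.56 kg
Feed B = 751 * 3 / 27 = 83.44 kg

667.56 kg


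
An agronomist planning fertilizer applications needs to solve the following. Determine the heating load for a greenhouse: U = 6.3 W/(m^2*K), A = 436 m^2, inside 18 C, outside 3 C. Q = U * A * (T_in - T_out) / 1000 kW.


dT = 18 - (3) = 15 K
Q = U * A * dT
  = 6.3 * 436 * 15
  = 41202 W = 41.20 kW


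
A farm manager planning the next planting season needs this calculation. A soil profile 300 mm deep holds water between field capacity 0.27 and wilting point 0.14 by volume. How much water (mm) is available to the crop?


AW = (FC - WP) * D
   = (0.27 - 0.14) * 300
   = 0.13 * 300
   = 39 mm


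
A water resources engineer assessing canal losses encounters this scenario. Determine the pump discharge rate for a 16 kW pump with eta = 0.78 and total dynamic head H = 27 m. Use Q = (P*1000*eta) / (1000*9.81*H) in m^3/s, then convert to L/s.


Q = (P * 1000 * eta) / (rho * g * H)
  = (16 * 1000 * 0.78) / (1000 * 9.81 * 27)
  = 12480 / 264870
  = 0.04712 m^3/s = 47.12 L/s


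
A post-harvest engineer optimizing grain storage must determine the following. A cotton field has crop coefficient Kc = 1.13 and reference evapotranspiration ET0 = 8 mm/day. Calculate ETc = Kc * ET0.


ETc = Kc * ET0
    = 1.13 * 8
    = 9.04 mm/day


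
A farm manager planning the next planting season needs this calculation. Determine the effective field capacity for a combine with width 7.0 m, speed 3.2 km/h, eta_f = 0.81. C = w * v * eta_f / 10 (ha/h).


C = w * v * eta_f / 10
  = 7.0 * 3.2 * 0.81 / 10
  = 18.14 / 10
  = 1.81 ha/h


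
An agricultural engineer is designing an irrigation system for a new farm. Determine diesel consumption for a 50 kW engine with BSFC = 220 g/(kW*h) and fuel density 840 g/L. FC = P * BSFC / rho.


FC = P * BSFC / rho_fuel
   = 50 * 220 / 840
   = 11000 / 840
   = 13.10 L/h


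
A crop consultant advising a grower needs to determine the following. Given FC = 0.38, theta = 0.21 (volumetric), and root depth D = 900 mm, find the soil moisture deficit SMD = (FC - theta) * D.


SMD = (FC - theta) * D
    = (0.38 - 0.21) * 900
    = 0.170 * 900
    = 153 mm


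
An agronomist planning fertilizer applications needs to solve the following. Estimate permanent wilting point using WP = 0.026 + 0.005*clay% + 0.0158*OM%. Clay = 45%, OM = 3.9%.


WP = 0.026 + 0.005*45 + 0.0158*3.9
   = 0.026 + 0.2250 + 0.0616
   = 0.3126


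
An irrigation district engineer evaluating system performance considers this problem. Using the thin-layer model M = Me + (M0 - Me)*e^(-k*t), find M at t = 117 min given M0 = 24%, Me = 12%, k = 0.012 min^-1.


M = Me + (M0 - Me) * e^(-k*t)
  = 12 + (24 - 12) * e^(-0.012*117)
  = 12 + 12 * e^(-1.404)
  = 12 + 12 * 0.24561
  = 12 + 2.9474
  = 14.95%


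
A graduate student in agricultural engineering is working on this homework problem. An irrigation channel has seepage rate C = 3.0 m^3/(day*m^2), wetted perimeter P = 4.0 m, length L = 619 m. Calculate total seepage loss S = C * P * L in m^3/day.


S = C * P * L
  = 3.0 * 4.0 * 619
  = 7428 m^3/day


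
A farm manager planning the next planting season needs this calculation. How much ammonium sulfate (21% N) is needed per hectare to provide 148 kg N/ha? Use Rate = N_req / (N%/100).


Rate = N_required / (N_content / 100)
     = 148 / (21 / 100)
     = 148 / 0.21
     = 704.76 kg/ha


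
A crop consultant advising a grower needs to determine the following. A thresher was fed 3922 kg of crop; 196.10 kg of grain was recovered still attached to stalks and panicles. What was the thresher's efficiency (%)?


eta = (total - unthreshed) / total * 100
    = (3922 - 196.10) / 3922 * 100
    = 3725.90 / 3922 * 100
    = 95%


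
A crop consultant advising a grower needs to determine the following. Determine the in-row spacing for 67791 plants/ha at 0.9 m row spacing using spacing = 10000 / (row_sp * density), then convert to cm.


spacing = 10000 / (row_sp * density)
        = 10000 / (0.9 * 67791)
        = 10000 / 61011.90
        = 0.16390 m = 16.39 cm


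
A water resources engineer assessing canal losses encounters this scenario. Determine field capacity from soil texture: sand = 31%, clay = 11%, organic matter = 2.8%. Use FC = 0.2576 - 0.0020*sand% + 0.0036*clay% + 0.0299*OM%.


FC = 0.2576 - 0.0020*31 + 0.0036*11 + 0.0299*2.8
   = 0.2576 - 0.0620 + 0.0396 + 0.0837
   = 0.3189


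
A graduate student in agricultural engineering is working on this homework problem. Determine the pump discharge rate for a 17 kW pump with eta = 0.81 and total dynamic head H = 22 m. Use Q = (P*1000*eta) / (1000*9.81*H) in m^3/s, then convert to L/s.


Q = (P * 1000 * eta) / (rho * g * H)
  = (17 * 1000 * 0.81) / (1000 * 9.81 * 22)
  = 13770 / 215820
  = 0.06380 m^3/s = 63.80 L/s


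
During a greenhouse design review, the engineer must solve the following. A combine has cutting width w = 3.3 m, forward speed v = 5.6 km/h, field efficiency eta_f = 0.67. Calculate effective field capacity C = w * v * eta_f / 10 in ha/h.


C = w * v * eta_f / 10
  = 3.3 * 5.6 * 0.67 / 10
  = 12.38 / 10
  = 1.24 ha/h


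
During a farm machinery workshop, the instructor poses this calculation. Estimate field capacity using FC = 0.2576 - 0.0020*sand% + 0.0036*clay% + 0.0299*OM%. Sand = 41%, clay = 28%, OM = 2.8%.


FC = 0.2576 - 0.0020*41 + 0.0036*28 + 0.0299*2.8
   = 0.2576 - 0.0820 + 0.1008 + 0.0837
   = 0.3601


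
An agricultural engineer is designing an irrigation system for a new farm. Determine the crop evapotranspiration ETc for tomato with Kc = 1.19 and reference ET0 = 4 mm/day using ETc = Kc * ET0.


ETc = Kc * ET0
    = 1.19 * 4
    = 4.76 mm/day


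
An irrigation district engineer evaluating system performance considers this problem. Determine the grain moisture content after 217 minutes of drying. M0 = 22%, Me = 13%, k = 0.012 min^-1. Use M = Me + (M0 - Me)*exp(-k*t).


M = Me + (M0 - Me) * e^(-k*t)
  = 13 + (22 - 13) * e^(-0.012*217)
  = 13 + 9 * e^(-2.604)
  = 13 + 9 * 0.07398
  = 13 + 0.6658
  = 13.67%


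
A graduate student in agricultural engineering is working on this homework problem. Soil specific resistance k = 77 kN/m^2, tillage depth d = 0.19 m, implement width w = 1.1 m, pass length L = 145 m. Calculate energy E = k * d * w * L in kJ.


E = k * d * w * L
  = 77 * 0.19 * 1.1 * 145
  = 2333.49 kJ


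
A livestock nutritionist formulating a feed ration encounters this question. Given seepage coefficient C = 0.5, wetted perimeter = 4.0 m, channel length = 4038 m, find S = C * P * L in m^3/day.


S = C * P * L
  = 0.5 * 4.0 * 4038
  = 8076 m^3/day


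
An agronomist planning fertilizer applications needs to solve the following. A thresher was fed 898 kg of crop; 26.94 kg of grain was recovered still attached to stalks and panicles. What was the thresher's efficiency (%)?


eta = (total - unthreshed) / total * 100
    = (898 - 26.94) / 898 * 100
    = 871.06 / 898 * 100
    = 97%


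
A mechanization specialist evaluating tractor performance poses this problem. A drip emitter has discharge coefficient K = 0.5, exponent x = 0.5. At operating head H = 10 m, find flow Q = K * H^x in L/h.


Q = K * H^x
  = 0.5 * 10^0.5
  = 0.5 * 3.1623
  = 1.58 L/h


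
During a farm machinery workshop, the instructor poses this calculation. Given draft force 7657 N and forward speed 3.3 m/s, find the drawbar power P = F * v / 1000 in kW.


P = F * v / 1000
  = 7657 * 3.3 / 1000
  = 25268.10 / 1000
  = 25.27 kW


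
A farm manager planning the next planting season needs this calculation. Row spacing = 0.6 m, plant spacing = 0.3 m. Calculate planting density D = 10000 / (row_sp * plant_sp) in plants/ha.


D = 10000 / (row_sp * plant_sp)
  = 10000 / (0.6 * 0.3)
  = 10000 / 0.1800
  = 55555.56 plants/ha


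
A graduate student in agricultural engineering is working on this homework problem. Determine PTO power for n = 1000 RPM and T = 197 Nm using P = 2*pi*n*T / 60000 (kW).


P = 2*pi*n*T / 60000
  = 2*pi * 1000 * 197 / 60000
  = 1237787.51 / 60000
  = 20.63 kW


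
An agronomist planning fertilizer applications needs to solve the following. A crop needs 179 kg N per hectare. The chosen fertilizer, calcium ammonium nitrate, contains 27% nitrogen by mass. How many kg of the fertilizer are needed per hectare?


Rate = N_required / (N_content / 100)
     = 179 / (27 / 100)
     = 179 / 0.27
     = 662.96 kg/ha


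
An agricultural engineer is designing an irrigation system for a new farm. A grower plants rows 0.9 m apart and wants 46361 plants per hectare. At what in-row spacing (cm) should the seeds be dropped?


spacing = 10000 / (row_sp * density)
        = 10000 / (0.9 * 46361)
        = 10000 / 41724.90
        = 0.23967 m = 23.97 cm


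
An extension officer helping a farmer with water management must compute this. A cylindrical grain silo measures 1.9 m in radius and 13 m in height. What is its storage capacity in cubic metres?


V = pi * r^2 * h
  = pi * 1.9^2 * 13
  = pi * 3.61 * 13
  = 147.43 m^3


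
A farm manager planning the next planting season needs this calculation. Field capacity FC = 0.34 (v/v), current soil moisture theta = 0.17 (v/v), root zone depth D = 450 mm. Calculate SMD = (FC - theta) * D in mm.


SMD = (FC - theta) * D
    = (0.34 - 0.17) * 450
    = 0.170 * 450
    = 76.50 mm


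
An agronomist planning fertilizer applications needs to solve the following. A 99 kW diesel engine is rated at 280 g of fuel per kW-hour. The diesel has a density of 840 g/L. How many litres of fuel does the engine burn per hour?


FC = P * BSFC / rho_fuel
   = 99 * 280 / 840
   = 27720 / 840
   = 33 L/h


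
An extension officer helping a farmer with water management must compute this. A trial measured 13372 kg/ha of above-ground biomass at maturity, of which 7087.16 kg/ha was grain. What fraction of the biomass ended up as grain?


HI = grain_yield / biomass
   = 7087.16 / 13372
   = 0.53


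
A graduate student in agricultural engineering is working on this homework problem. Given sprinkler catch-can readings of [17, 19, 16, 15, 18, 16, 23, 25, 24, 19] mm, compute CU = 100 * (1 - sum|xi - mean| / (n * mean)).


xbar = 192 / 10 = 19.200
sum|xi - xbar| = 28.800
CU = 100 * (1 - 28.800 / (10 * 19.200))
   = 100 * (1 - 0.1500)
   = 85%


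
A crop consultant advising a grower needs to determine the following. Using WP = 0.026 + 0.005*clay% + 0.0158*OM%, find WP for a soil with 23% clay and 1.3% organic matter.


WP = 0.026 + 0.005*23 + 0.0158*1.3
   = 0.026 + 0.1150 + 0.0205
   = 0.1615


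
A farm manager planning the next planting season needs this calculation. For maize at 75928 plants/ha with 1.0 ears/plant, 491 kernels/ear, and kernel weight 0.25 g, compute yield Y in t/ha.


Y = density * ears * kernels * kw
  = 75928 * 1.0 * 491 * 0.25 g/ha
  = 9320162 g/ha
  = 9320.16 kg/ha = 9.32 t/ha


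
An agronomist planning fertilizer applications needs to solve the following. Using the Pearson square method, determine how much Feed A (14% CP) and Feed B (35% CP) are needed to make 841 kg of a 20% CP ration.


parts_A = CP_b - target = 35 - 20 = 15
parts_B = target - CP_a = 20 - 14 = 6
total_parts = 15 + 6 = 21
Feed A = 841 * 15 / 21 = 600.71 kg
Feed B = 841 * 6 / 21 = 240.29 kg

600.71 kg


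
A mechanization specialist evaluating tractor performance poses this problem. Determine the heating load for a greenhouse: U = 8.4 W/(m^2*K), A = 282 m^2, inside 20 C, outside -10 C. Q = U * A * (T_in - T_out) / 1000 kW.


dT = 20 - (-10) = 30 K
Q = U * A * dT
  = 8.4 * 282 * 30
  = 71064 W = 71.06 kW


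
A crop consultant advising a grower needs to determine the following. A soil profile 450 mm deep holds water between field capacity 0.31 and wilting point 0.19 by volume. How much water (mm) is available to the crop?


AW = (FC - WP) * D
   = (0.31 - 0.19) * 450
   = 0.12 * 450
   = 54 mm


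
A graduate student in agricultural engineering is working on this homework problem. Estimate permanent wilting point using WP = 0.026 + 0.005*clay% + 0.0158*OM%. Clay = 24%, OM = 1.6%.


WP = 0.026 + 0.005*24 + 0.0158*1.6
   = 0.026 + 0.1200 + 0.0253
   = 0.1713


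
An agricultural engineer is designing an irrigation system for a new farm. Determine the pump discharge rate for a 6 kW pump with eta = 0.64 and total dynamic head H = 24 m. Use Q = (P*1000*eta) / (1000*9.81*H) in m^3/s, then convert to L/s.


Q = (P * 1000 * eta) / (rho * g * H)
  = (6 * 1000 * 0.64) / (1000 * 9.81 * 24)
  = 3840 / 235440
  = 0.01631 m^3/s = 16.31 L/s


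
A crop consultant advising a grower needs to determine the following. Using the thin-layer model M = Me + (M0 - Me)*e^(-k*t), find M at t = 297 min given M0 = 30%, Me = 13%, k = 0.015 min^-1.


M = Me + (M0 - Me) * e^(-k*t)
  = 13 + (30 - 13) * e^(-0.015*297)
  = 13 + 17 * e^(-4.455)
  = 13 + 17 * 0.01162
  = 13 + 0.1975
  = 13.20%


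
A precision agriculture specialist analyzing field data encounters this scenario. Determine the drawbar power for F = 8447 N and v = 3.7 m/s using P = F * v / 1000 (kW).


P = F * v / 1000
  = 8447 * 3.7 / 1000
  = 31253.90 / 1000
  = 31.25 kW


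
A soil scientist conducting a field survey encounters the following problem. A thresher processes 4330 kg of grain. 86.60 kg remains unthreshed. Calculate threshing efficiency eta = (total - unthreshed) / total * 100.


eta = (total - unthreshed) / total * 100
    = (4330 - 86.60) / 4330 * 100
    = 4243.40 / 4330 * 100
    = 98%


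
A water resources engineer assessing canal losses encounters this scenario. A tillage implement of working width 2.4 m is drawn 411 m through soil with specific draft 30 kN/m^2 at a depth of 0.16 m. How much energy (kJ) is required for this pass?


E = k * d * w * L
  = 30 * 0.16 * 2.4 * 411
  = 4734.72 kJ


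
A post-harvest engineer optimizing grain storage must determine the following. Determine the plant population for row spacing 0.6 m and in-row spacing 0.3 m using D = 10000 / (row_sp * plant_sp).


D = 10000 / (row_sp * plant_sp)
  = 10000 / (0.6 * 0.3)
  = 10000 / 0.1800
  = 55555.56 plants/ha


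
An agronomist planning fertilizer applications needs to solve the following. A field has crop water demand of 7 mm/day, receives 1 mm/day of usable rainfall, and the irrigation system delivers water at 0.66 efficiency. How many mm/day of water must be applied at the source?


IWR = (ETc - Pe) / Ea
    = (7 - 1) / 0.66
    = 6 / 0.66
    = 9.09 mm/day


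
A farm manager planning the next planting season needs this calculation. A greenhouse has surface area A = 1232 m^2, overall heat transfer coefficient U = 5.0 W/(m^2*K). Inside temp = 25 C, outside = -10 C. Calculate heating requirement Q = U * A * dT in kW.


dT = 25 - (-10) = 35 K
Q = U * A * dT
  = 5.0 * 1232 * 35
  = 215600 W = 215.60 kW


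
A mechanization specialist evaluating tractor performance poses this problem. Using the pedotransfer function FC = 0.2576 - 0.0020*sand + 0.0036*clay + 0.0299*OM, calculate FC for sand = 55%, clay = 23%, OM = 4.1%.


FC = 0.2576 - 0.0020*55 + 0.0036*23 + 0.0299*4.1
   = 0.2576 - 0.1100 + 0.0828 + 0.1226
   = 0.3530


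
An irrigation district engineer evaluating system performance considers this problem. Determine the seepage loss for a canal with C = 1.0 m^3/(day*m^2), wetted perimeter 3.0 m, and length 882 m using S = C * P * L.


S = C * P * L
  = 1.0 * 3.0 * 882
  = 2646 m^3/day


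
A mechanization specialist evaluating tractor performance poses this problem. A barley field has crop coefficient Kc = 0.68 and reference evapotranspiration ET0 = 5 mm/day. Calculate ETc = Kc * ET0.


ETc = Kc * ET0
    = 0.68 * 5
    = 3.40 mm/day


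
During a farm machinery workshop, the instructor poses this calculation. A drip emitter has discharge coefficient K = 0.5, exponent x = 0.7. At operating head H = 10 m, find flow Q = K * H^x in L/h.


Q = K * H^x
  = 0.5 * 10^0.7
  = 0.5 * 5.0119
  = 2.51 L/h


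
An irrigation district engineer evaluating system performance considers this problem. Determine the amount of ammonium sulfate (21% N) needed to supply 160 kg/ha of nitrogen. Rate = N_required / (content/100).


Rate = N_required / (N_content / 100)
     = 160 / (21 / 100)
     = 160 / 0.21
     = 761.90 kg/ha


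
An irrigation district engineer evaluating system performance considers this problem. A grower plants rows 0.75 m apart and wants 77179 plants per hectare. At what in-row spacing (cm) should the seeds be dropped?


spacing = 10000 / (row_sp * density)
        = 10000 / (0.75 * 77179)
        = 10000 / 57884.25
        = 0.17276 m = 17.28 cm


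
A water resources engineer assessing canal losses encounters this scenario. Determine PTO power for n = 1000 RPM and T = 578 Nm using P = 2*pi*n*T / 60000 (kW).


P = 2*pi*n*T / 60000
  = 2*pi * 1000 * 578 / 60000
  = 3631681.11 / 60000
  = 60.53 kW


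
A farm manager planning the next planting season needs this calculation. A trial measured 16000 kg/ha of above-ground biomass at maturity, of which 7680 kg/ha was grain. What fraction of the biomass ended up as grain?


HI = grain_yield / biomass
   = 7680 / 16000
   = 0.48


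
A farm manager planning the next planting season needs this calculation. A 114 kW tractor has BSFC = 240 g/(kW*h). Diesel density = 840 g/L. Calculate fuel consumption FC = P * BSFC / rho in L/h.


FC = P * BSFC / rho_fuel
   = 114 * 240 / 840
   = 27360 / 840
   = 32.57 L/h


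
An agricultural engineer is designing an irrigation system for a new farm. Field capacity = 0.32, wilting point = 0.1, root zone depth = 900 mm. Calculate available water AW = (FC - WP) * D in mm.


AW = (FC - WP) * D
   = (0.32 - 0.1) * 900
   = 0.22 * 900
   = 198 mm


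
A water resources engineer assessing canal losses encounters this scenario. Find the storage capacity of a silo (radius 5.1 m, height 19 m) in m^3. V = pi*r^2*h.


V = pi * r^2 * h
  = pi * 5.1^2 * 19
  = pi * 26.01 * 19
  = 1552.54 m^3


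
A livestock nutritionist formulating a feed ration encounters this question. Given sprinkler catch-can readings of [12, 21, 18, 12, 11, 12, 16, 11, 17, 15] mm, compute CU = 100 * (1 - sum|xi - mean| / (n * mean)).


xbar = 145 / 10 = 14.500
sum|xi - xbar| = 29
CU = 100 * (1 - 29 / (10 * 14.500))
   = 100 * (1 - 0.2000)
   = 80%


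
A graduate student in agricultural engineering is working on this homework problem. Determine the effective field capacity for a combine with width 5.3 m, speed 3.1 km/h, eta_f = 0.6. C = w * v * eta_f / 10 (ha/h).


C = w * v * eta_f / 10
  = 5.3 * 3.1 * 0.6 / 10
  = 9.86 / 10
  = 0.99 ha/h


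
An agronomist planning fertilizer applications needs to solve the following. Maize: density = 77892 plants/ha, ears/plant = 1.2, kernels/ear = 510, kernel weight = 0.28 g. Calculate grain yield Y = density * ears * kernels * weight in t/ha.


Y = density * ears * kernels * kw
  = 77892 * 1.2 * 510 * 0.28 g/ha
  = 13347573.12 g/ha
  = 13347.57 kg/ha = 13.35 t/ha


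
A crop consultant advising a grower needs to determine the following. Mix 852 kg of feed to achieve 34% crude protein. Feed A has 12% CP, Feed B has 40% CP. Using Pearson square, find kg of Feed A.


parts_A = CP_b - target = 40 - 34 = 6
parts_B = target - CP_a = 34 - 12 = 22
total_parts = 6 + 22 = 28
Feed A = 852 * 6 / 28 = 182.57 kg
Feed B = 852 * 22 / 28 = 669.43 kg

182.57 kg


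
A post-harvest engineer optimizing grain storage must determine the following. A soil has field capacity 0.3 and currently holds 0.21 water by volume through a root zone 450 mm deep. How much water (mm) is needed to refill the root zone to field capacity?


SMD = (FC - theta) * D
    = (0.3 - 0.21) * 450
    = 0.090 * 450
    = 40.50 mm


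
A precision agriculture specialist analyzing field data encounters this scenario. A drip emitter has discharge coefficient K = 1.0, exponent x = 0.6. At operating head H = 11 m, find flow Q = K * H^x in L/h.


Q = K * H^x
  = 1.0 * 11^0.6
  = 1.0 * 4.2154
  = 4.22 L/h


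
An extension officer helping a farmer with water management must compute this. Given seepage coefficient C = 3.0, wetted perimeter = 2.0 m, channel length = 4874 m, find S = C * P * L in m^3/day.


S = C * P * L
  = 3.0 * 2.0 * 4874
  = 29244 m^3/day


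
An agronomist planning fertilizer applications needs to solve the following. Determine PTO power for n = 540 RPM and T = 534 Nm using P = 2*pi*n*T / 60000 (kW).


P = 2*pi*n*T / 60000
  = 2*pi * 540 * 534 / 60000
  = 1811819.32 / 60000
  = 30.20 kW


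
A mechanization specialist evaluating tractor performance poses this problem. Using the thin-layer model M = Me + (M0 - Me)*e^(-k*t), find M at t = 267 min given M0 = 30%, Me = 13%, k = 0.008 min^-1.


M = Me + (M0 - Me) * e^(-k*t)
  = 13 + (30 - 13) * e^(-0.008*267)
  = 13 + 17 * e^(-2.136)
  = 13 + 17 * 0.11813
  = 13 + 2.0081
  = 15.01%


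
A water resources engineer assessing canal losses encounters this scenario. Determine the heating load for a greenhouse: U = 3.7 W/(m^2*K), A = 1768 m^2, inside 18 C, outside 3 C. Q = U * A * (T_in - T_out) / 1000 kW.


dT = 18 - (3) = 15 K
Q = U * A * dT
  = 3.7 * 1768 * 15
  = 98124 W = 98.12 kW


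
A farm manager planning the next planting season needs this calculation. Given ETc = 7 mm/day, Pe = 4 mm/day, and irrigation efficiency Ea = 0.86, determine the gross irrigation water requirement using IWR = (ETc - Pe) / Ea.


IWR = (ETc - Pe) / Ea
    = (7 - 4) / 0.86
    = 3 / 0.86
    = 3.49 mm/day


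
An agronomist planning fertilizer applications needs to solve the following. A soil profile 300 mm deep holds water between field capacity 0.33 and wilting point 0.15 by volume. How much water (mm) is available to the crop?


AW = (FC - WP) * D
   = (0.33 - 0.15) * 300
   = 0.18 * 300
   = 54 mm


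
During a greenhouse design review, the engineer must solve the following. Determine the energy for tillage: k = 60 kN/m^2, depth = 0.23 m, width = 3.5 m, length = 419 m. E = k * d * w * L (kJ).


E = k * d * w * L
  = 60 * 0.23 * 3.5 * 419
  = 20237.70 kJ


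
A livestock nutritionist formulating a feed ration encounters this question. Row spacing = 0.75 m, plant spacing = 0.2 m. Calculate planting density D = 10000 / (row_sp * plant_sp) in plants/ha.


D = 10000 / (row_sp * plant_sp)
  = 10000 / (0.75 * 0.2)
  = 10000 / 0.1500
  = 66666.67 plants/ha


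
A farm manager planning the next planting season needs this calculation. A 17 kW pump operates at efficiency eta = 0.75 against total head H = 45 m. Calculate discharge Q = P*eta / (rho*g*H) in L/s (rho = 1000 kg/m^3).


Q = (P * 1000 * eta) / (rho * g * H)
  = (17 * 1000 * 0.75) / (1000 * 9.81 * 45)
  = 12750 / 441450
  = 0.02888 m^3/s = 28.88 L/s


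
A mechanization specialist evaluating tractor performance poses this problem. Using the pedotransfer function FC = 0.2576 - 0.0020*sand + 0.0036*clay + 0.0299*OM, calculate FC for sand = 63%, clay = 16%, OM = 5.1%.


FC = 0.2576 - 0.0020*63 + 0.0036*16 + 0.0299*5.1
   = 0.2576 - 0.1260 + 0.0576 + 0.1525
   = 0.3417


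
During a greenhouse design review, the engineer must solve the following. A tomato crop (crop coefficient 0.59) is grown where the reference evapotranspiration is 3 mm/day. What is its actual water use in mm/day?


ETc = Kc * ET0
    = 0.59 * 3
    = 1.77 mm/day


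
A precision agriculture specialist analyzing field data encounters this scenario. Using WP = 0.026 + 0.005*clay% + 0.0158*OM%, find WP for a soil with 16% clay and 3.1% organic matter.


WP = 0.026 + 0.005*16 + 0.0158*3.1
   = 0.026 + 0.0800 + 0.0490
   = 0.1550


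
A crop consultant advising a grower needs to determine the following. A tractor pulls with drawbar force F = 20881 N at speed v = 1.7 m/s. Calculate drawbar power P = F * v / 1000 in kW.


P = F * v / 1000
  = 20881 * 1.7 / 1000
  = 35497.70 / 1000
  = 35.50 kW


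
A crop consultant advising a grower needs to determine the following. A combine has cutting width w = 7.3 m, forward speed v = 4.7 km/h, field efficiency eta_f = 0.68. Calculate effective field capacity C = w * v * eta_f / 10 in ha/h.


C = w * v * eta_f / 10
  = 7.3 * 4.7 * 0.68 / 10
  = 23.33 / 10
  = 2.33 ha/h


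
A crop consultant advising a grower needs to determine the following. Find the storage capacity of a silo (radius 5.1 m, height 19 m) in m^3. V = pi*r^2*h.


V = pi * r^2 * h
  = pi * 5.1^2 * 19
  = pi * 26.01 * 19
  = 1552.54 m^3


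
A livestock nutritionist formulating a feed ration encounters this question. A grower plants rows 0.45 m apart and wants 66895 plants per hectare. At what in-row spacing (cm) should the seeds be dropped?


spacing = 10000 / (row_sp * density)
        = 10000 / (0.45 * 66895)
        = 10000 / 30102.75
        = 0.33220 m = 33.22 cm


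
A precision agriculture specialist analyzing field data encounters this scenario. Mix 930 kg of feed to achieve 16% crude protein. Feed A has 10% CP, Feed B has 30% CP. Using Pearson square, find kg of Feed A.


parts_A = CP_b - target = 30 - 16 = 14
parts_B = target - CP_a = 16 - 10 = 6
total_parts = 14 + 6 = 20
Feed A = 930 * 14 / 20 = 651 kg
Feed B = 930 * 6 / 20 = 279 kg

651 kg


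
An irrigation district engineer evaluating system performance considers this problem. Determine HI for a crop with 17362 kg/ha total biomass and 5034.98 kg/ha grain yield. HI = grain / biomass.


HI = grain_yield / biomass
   = 5034.98 / 17362
   = 0.29


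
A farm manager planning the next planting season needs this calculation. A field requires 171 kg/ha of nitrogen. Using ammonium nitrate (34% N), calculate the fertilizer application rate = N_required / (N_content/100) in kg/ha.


Rate = N_required / (N_content / 100)
     = 171 / (34 / 100)
     = 171 / 0.34
     = 502.94 kg/ha


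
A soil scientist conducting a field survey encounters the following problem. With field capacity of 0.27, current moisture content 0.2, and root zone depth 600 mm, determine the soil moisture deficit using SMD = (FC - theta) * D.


SMD = (FC - theta) * D
    = (0.27 - 0.2) * 600
    = 0.070 * 600
    = 42 mm


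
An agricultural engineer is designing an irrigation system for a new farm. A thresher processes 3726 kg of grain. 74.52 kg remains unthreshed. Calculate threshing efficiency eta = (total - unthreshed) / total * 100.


eta = (total - unthreshed) / total * 100
    = (3726 - 74.52) / 3726 * 100
    = 3651.48 / 3726 * 100
    = 98%


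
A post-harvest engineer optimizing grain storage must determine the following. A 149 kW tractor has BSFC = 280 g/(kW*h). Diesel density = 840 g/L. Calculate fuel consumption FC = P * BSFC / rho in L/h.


FC = P * BSFC / rho_fuel
   = 149 * 280 / 840
   = 41720 / 840
   = 49.67 L/h


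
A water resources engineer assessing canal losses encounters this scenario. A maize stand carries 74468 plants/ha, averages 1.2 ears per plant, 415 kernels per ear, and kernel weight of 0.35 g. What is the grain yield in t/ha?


Y = density * ears * kernels * kw
  = 74468 * 1.2 * 415 * 0.35 g/ha
  = 12979772.40 g/ha
  = 12979.77 kg/ha = 12.98 t/ha


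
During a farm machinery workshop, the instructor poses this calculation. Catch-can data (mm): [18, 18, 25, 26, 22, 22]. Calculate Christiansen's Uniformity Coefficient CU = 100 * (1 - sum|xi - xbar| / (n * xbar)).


xbar = 131 / 6 = 21.833
sum|xi - xbar| = 15.333
CU = 100 * (1 - 15.333 / (6 * 21.833))
   = 100 * (1 - 0.1170)
   = 88.30%


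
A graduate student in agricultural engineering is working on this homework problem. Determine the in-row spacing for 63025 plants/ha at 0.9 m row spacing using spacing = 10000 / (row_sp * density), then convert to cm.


spacing = 10000 / (row_sp * density)
        = 10000 / (0.9 * 63025)
        = 10000 / 56722.50
        = 0.17630 m = 17.63 cm


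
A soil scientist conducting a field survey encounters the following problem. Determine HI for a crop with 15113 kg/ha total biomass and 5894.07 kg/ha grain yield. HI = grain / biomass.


HI = grain_yield / biomass
   = 5894.07 / 15113
   = 0.39


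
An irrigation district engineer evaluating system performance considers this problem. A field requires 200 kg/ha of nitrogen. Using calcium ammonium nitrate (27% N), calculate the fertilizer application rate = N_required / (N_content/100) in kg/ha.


Rate = N_required / (N_content / 100)
     = 200 / (27 / 100)
     = 200 / 0.27
     = 740.74 kg/ha


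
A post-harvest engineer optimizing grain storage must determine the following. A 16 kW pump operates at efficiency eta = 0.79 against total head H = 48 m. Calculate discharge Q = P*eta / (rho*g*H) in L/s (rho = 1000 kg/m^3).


Q = (P * 1000 * eta) / (rho * g * H)
  = (16 * 1000 * 0.79) / (1000 * 9.81 * 48)
  = 12640 / 470880
  = 0.02684 m^3/s = 26.84 L/s


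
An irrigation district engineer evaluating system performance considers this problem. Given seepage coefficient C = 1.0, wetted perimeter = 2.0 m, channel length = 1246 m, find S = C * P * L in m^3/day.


S = C * P * L
  = 1.0 * 2.0 * 1246
  = 2492 m^3/day


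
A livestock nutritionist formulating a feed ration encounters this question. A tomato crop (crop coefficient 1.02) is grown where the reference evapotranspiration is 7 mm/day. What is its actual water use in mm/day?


ETc = Kc * ET0
    = 1.02 * 7
    = 7.14 mm/day


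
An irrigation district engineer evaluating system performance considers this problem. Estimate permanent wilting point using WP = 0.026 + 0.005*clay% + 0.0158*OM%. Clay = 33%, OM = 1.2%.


WP = 0.026 + 0.005*33 + 0.0158*1.2
   = 0.026 + 0.1650 + 0.0190
   = 0.2100


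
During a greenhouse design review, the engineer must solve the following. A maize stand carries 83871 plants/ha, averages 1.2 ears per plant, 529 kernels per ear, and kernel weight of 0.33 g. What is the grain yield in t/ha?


Y = density * ears * kernels * kw
  = 83871 * 1.2 * 529 * 0.33 g/ha
  = 17569632.56 g/ha
  = 17569.63 kg/ha = 17.57 t/ha


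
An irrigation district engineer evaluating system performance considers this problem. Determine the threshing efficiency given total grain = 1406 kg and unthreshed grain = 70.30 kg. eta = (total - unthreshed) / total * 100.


eta = (total - unthreshed) / total * 100
    = (1406 - 70.30) / 1406 * 100
    = 1335.70 / 1406 * 100
    = 95%


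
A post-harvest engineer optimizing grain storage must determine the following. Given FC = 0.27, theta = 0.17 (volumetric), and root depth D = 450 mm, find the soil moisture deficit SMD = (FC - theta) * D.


SMD = (FC - theta) * D
    = (0.27 - 0.17) * 450
    = 0.100 * 450
    = 45 mm


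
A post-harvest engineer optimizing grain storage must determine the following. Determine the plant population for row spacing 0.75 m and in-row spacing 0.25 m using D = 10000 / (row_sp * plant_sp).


D = 10000 / (row_sp * plant_sp)
  = 10000 / (0.75 * 0.25)
  = 10000 / 0.1875
  = 53333.33 plants/ha


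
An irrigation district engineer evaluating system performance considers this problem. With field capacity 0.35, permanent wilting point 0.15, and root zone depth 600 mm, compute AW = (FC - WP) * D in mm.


AW = (FC - WP) * D
   = (0.35 - 0.15) * 600
   = 0.20 * 600
   = 120 mm


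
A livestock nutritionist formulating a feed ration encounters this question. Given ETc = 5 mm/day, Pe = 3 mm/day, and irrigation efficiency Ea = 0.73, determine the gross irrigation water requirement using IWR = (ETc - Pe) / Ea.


IWR = (ETc - Pe) / Ea
    = (5 - 3) / 0.73
    = 2 / 0.73
    = 2.74 mm/day


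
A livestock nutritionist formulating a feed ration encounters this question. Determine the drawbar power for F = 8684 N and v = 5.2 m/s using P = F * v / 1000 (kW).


P = F * v / 1000
  = 8684 * 5.2 / 1000
  = 45156.80 / 1000
  = 45.16 kW


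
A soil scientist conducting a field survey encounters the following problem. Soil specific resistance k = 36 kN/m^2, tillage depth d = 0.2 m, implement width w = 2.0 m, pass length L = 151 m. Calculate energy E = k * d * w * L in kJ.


E = k * d * w * L
  = 36 * 0.2 * 2.0 * 151
  = 2174.40 kJ


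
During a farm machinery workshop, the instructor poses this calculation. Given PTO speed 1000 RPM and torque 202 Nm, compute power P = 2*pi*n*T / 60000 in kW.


P = 2*pi*n*T / 60000
  = 2*pi * 1000 * 202 / 60000
  = 1269203.43 / 60000
  = 21.15 kW


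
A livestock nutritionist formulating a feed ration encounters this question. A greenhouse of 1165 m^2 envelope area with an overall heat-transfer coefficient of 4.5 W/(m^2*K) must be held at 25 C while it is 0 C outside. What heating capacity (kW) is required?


dT = 25 - (0) = 25 K
Q = U * A * dT
  = 4.5 * 1165 * 25
  = 131062.50 W = 131.06 kW


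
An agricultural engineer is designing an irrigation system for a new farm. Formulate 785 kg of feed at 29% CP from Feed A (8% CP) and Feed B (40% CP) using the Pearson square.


parts_A = CP_b - target = 40 - 29 = 11
parts_B = target - CP_a = 29 - 8 = 21
total_parts = 11 + 21 = 32
Feed A = 785 * 11 / 32 = 269.84 kg
Feed B = 785 * 21 / 32 = 515.16 kg

269.84 kg


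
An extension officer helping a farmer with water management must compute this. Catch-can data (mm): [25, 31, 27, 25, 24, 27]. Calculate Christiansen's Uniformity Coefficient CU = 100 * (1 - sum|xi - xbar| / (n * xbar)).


xbar = 159 / 6 = 26.500
sum|xi - xbar| = 11
CU = 100 * (1 - 11 / (6 * 26.500))
   = 100 * (1 - 0.0692)
   = 93.08%


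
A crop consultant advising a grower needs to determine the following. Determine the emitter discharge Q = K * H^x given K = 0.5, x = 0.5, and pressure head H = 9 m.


Q = K * H^x
  = 0.5 * 9^0.5
  = 0.5 * 3
  = 1.50 L/h


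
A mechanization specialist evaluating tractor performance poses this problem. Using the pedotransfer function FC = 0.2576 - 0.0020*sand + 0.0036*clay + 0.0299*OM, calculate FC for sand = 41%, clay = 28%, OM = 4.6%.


FC = 0.2576 - 0.0020*41 + 0.0036*28 + 0.0299*4.6
   = 0.2576 - 0.0820 + 0.1008 + 0.1375
   = 0.4139


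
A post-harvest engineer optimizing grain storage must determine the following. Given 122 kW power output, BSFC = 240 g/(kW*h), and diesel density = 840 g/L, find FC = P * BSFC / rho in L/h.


FC = P * BSFC / rho_fuel
   = 122 * 240 / 840
   = 29280 / 840
   = 34.86 L/h


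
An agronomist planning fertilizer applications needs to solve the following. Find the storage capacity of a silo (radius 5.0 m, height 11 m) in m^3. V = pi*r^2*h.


V = pi * r^2 * h
  = pi * 5.0^2 * 11
  = pi * 25 * 11
  = 863.94 m^3


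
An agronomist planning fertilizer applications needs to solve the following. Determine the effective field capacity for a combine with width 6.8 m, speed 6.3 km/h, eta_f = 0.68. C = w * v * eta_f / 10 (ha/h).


C = w * v * eta_f / 10
  = 6.8 * 6.3 * 0.68 / 10
  = 29.13 / 10
  = 2.91 ha/h


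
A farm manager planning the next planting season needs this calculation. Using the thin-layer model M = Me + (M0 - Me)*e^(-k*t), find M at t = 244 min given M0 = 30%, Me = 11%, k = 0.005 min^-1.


M = Me + (M0 - Me) * e^(-k*t)
  = 11 + (30 - 11) * e^(-0.005*244)
  = 11 + 19 * e^(-1.220)
  = 11 + 19 * 0.29523
  = 11 + 5.6094
  = 16.61%


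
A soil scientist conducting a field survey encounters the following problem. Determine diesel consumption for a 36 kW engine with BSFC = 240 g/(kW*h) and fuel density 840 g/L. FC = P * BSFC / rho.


FC = P * BSFC / rho_fuel
   = 36 * 240 / 840
   = 8640 / 840
   = 10.29 L/h


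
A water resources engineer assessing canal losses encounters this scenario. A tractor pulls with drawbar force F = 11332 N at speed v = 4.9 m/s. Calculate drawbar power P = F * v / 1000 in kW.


P = F * v / 1000
  = 11332 * 4.9 / 1000
  = 55526.80 / 1000
  = 55.53 kW


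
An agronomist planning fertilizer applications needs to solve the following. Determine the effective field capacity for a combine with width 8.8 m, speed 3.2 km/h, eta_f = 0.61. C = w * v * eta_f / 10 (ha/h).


C = w * v * eta_f / 10
  = 8.8 * 3.2 * 0.61 / 10
  = 17.18 / 10
  = 1.72 ha/h


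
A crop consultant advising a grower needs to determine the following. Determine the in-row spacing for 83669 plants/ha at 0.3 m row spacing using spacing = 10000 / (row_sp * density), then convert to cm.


spacing = 10000 / (row_sp * density)
        = 10000 / (0.3 * 83669)
        = 10000 / 25100.70
        = 0.39840 m = 39.84 cm


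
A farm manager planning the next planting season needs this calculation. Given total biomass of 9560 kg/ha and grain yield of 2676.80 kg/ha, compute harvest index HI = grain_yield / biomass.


HI = grain_yield / biomass
   = 2676.80 / 9560
   = 0.28


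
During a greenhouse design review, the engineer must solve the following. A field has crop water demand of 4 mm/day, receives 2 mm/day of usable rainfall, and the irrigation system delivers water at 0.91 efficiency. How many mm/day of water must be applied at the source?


IWR = (ETc - Pe) / Ea
    = (4 - 2) / 0.91
    = 2 / 0.91
    = 2.20 mm/day


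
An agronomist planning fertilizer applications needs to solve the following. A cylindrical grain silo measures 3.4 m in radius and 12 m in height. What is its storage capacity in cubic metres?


V = pi * r^2 * h
  = pi * 3.4^2 * 12
  = pi * 11.56 * 12
  = 435.80 m^3


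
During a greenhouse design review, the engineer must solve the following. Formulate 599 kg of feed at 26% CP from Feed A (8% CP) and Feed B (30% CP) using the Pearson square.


parts_A = CP_b - target = 30 - 26 = 4
parts_B = target - CP_a = 26 - 8 = 18
total_parts = 4 + 18 = 22
Feed A = 599 * 4 / 22 = 108.91 kg
Feed B = 599 * 18 / 22 = 490.09 kg

108.91 kg


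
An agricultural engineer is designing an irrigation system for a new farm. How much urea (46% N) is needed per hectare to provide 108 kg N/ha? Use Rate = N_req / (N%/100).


Rate = N_required / (N_content / 100)
     = 108 / (46 / 100)
     = 108 / 0.46
     = 234.78 kg/ha


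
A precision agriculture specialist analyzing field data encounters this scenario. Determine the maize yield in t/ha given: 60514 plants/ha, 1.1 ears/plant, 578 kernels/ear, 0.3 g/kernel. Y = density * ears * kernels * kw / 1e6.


Y = density * ears * kernels * kw
  = 60514 * 1.1 * 578 * 0.3 g/ha
  = 11542440.36 g/ha
  = 11542.44 kg/ha = 11.54 t/ha


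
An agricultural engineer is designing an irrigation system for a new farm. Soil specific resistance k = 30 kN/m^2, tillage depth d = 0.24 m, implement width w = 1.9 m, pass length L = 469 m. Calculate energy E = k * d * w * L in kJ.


E = k * d * w * L
  = 30 * 0.24 * 1.9 * 469
  = 6415.92 kJ
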